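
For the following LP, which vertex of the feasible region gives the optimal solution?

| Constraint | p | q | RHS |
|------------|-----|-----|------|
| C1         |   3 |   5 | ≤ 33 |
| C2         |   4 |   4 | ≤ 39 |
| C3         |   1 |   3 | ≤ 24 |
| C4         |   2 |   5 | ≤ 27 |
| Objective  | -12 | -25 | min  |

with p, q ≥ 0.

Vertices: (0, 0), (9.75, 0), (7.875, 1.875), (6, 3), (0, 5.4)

Evaluate the objective at each vertex of the feasible region:
  z(0, 0) = 0
  z(9.75, 0) = -117
  z(7.875, 1.875) = -141.4
  z(6, 3) = -147  ←
  z(0, 5.4) = -135
The minimum is at p = 6, q = 3.

(6, 3)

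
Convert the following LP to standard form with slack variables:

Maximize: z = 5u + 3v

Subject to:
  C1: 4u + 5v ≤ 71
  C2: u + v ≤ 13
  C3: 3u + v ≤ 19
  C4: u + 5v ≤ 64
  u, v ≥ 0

max z = 5u + 3v

s.t.
  4u + 5v + s1 = 71
  u + v + s2 = 13
  3u + v + s3 = 19
  u + 5v + s4 = 64
  u, v, s1, s2, s3, s4 ≥ 0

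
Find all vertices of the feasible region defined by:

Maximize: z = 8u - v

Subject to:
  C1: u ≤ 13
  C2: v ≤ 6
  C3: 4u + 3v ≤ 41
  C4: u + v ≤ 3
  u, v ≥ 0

(0, 0), (3, 0), (0, 3)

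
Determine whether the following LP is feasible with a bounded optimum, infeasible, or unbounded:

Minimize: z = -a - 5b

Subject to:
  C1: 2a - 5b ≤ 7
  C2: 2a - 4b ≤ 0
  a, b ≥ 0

Unbounded (objective can decrease without bound)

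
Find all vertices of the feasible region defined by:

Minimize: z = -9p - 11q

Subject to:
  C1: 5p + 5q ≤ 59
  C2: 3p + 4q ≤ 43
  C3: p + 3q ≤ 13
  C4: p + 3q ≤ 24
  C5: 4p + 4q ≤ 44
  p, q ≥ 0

(0, 0), (11, 0), (10, 1), (0, 4.333)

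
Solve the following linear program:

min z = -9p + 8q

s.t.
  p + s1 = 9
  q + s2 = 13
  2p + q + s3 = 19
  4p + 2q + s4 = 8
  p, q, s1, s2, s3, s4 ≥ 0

Evaluate the objective at each vertex of the feasible region:
  z(0, 0) = 0
  z(2, 0) = -18  ←
  z(0, 4) = 32
The minimum is at p = 2, q = 0.

p = 2, q = 0, z = -18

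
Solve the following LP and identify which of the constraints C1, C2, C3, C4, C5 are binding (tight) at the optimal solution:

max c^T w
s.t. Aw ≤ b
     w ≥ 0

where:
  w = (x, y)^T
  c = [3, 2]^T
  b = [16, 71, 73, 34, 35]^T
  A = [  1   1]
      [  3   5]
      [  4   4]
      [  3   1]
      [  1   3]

At x = 9, y = 7, compute slack b - a·x for each constraint:
  C1: 16 − 16 = 0  (binding)
  C2: 71 − 62 = 9  (slack)
  C3: 73 − 64 = 9  (slack)
  C4: 34 − 34 = 0  (binding)
  C5: 35 − 30 = 5  (slack)

Optimal: x = 9, y = 7
Binding: C1, C4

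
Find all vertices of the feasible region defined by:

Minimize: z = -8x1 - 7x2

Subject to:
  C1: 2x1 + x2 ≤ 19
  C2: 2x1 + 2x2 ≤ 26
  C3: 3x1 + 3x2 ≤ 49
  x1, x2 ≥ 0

(0, 0), (9.5, 0), (6, 7), (0, 13)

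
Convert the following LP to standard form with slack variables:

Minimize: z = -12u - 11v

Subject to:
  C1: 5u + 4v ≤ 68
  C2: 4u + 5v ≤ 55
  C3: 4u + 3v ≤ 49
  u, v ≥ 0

min z = -12u - 11v

s.t.
  5u + 4v + s1 = 68
  4u + 5v + s2 = 55
  4u + 3v + s3 = 49
  u, v, s1, s2, s3 ≥ 0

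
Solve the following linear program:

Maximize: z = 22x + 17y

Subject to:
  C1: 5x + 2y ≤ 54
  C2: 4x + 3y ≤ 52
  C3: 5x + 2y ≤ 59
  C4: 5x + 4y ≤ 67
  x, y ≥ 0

Evaluate the objective at each vertex of the feasible region:
  z(0, 0) = 0
  z(10.8, 0) = 237.6
  z(8.286, 6.286) = 289.1
  z(7, 8) = 290  ←
  z(0, 16.75) = 284.8
The maximum is at x = 7, y = 8.

x = 7, y = 8, z = 290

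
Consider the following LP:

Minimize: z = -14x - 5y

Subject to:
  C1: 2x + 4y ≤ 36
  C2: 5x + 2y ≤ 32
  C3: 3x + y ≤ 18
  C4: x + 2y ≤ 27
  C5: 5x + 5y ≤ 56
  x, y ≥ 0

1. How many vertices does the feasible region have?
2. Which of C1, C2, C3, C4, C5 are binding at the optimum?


1. 5
2. C2, C3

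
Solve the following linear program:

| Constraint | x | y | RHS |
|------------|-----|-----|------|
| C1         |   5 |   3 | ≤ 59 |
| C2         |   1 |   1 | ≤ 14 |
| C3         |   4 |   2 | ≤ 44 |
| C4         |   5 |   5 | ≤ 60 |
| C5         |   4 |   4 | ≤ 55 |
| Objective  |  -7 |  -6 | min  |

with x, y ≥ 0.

Evaluate the objective at each vertex of the feasible region:
  z(0, 0) = 0
  z(11, 0) = -77
  z(10, 2) = -82  ←
  z(0, 12) = -72
The minimum is at x = 10, y = 2.

x = 10, y = 2, z = -82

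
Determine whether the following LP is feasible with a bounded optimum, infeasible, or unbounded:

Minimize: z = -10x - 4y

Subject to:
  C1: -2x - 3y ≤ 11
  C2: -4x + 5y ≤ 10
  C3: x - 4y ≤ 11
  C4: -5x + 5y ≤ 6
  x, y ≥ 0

Unbounded (objective can decrease without bound)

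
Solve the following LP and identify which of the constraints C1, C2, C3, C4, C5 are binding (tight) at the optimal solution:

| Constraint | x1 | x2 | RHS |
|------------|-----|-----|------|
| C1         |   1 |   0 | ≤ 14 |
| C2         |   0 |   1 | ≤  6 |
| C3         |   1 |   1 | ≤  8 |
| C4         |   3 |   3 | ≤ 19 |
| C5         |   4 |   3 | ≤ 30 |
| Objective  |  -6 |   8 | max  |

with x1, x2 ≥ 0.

At x1 = 0, x2 = 6, compute slack b - a·x for each constraint:
  C1: 14 − 0 = 14  (slack)
  C2: 6 − 6 = 0  (binding)
  C3: 8 − 6 = 2  (slack)
  C4: 19 − 18 = 1  (slack)
  C5: 30 − 18 = 12  (slack)

Optimal: x1 = 0, x2 = 6
Binding: C2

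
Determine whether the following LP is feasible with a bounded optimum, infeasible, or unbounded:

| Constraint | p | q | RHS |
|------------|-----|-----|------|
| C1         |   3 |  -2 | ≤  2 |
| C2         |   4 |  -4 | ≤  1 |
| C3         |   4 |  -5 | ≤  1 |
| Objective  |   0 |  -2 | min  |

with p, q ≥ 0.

Unbounded (objective can decrease without bound)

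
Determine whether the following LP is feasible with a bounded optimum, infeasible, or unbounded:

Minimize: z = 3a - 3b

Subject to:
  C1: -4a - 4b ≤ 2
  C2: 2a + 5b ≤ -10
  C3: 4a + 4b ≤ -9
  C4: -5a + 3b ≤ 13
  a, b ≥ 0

Infeasible (no feasible solution exists)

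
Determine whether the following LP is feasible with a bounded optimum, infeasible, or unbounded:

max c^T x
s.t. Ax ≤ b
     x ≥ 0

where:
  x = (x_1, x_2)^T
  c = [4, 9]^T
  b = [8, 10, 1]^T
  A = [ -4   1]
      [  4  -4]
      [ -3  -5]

Unbounded (objective can increase without bound)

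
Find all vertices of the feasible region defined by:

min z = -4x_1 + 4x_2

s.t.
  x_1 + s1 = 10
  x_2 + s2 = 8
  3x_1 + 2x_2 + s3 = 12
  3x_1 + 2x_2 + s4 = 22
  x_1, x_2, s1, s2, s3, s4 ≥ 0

(0, 0), (4, 0), (0, 6)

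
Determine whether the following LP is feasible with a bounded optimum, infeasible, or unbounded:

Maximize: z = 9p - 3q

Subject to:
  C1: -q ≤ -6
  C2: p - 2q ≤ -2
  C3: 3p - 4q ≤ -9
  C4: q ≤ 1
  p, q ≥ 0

Infeasible (no feasible solution exists)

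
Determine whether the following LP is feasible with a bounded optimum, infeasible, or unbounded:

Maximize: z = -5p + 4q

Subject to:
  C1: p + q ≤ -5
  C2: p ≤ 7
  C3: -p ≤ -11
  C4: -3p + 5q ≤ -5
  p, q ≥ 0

Infeasible (no feasible solution exists)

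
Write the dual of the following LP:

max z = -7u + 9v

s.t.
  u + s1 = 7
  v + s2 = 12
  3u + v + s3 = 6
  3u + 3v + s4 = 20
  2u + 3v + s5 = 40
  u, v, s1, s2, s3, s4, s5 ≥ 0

Primal max cᵀx s.t. Ax ≤ b, x ≥ 0  →  Dual min bᵀy s.t. Aᵀy ≥ c, y ≥ 0.

Minimize: z = 7y1 + 12y2 + 6y3 + 20y4 + 40y5

Subject to:
  y1 + 3y3 + 3y4 + 2y5 ≥ -7
  y2 + y3 + 3y4 + 3y5 ≥ 9
  y1, y2, y3, y4, y5 ≥ 0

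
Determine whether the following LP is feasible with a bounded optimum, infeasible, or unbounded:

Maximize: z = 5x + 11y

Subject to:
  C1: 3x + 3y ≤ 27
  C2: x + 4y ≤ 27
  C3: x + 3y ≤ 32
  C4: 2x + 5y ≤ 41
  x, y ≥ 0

Feasible with a bounded optimal solution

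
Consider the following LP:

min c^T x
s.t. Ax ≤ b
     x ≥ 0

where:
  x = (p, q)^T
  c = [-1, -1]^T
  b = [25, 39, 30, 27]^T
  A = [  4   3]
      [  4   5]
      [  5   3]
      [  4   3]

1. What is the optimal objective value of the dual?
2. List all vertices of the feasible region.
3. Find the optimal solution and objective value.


1. -8
2. (0, 0), (6, 0), (5, 1.667), (1, 7), (0, 7.8)
3. p = 1, q = 7, z = -8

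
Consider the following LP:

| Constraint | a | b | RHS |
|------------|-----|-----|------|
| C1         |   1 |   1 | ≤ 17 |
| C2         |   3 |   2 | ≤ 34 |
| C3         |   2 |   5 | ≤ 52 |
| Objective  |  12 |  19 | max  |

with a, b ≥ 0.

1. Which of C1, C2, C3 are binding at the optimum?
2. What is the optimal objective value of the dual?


1. C2, C3
2. 224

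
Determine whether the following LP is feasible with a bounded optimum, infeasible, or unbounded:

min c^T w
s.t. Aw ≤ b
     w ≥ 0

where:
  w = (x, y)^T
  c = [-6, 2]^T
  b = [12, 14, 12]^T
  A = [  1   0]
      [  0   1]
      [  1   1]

Feasible with a bounded optimal solution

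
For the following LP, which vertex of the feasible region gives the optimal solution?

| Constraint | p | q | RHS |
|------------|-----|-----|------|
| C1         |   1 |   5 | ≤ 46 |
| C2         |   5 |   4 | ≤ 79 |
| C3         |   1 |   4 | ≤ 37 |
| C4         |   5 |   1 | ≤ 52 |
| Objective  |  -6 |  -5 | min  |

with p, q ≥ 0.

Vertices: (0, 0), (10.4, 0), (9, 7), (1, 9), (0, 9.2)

Evaluate the objective at each vertex of the feasible region:
  z(0, 0) = 0
  z(10.4, 0) = -62.4
  z(9, 7) = -89  ←
  z(1, 9) = -51
  z(0, 9.2) = -46
The minimum is at p = 9, q = 7.

(9, 7)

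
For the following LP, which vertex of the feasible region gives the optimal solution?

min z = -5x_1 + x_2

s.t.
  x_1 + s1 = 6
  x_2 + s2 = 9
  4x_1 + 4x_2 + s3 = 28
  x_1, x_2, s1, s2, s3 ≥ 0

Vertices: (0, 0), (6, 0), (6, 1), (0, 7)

Evaluate the objective at each vertex of the feasible region:
  z(0, 0) = 0
  z(6, 0) = -30  ←
  z(6, 1) = -29
  z(0, 7) = 7
The minimum is at x_1 = 6, x_2 = 0.

(6, 0)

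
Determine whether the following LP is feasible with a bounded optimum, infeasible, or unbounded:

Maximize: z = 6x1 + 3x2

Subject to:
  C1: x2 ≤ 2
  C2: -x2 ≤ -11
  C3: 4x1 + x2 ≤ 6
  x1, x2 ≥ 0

Infeasible (no feasible solution exists)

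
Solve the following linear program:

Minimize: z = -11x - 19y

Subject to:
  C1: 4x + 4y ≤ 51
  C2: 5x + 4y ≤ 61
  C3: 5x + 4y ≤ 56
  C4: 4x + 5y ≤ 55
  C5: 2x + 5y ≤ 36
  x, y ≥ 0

Evaluate the objective at each vertex of the feasible region:
  z(0, 0) = 0
  z(11.2, 0) = -123.2
  z(8, 4) = -164  ←
  z(0, 7.2) = -136.8
The minimum is at x = 8, y = 4.

x = 8, y = 4, z = -164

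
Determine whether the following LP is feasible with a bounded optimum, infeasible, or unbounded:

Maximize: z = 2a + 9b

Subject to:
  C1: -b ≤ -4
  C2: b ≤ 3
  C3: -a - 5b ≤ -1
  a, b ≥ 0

Infeasible (no feasible solution exists)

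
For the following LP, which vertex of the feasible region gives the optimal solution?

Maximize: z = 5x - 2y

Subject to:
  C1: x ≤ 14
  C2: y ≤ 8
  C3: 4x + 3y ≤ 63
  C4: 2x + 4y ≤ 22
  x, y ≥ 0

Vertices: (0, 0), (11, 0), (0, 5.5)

Evaluate the objective at each vertex of the feasible region:
  z(0, 0) = 0
  z(11, 0) = 55  ←
  z(0, 5.5) = -11
The maximum is at x = 11, y = 0.

(11, 0)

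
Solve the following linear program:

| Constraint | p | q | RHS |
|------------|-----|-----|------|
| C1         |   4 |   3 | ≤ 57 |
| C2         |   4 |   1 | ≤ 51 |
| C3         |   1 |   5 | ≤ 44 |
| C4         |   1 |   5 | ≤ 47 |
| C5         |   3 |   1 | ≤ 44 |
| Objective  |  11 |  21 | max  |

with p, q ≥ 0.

Evaluate the objective at each vertex of the feasible region:
  z(0, 0) = 0
  z(12.75, 0) = 140.2
  z(12, 3) = 195
  z(9, 7) = 246  ←
  z(0, 8.8) = 184.8
The maximum is at p = 9, q = 7.

p = 9, q = 7, z = 246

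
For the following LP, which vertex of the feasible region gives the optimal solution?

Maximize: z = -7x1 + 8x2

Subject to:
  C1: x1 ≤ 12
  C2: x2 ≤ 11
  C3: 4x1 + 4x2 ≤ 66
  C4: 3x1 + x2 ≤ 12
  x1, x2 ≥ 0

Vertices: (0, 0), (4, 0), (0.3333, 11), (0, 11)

Evaluate the objective at each vertex of the feasible region:
  z(0, 0) = 0
  z(4, 0) = -28
  z(0.3333, 11) = 85.67
  z(0, 11) = 88  ←
The maximum is at x1 = 0, x2 = 11.

(0, 11)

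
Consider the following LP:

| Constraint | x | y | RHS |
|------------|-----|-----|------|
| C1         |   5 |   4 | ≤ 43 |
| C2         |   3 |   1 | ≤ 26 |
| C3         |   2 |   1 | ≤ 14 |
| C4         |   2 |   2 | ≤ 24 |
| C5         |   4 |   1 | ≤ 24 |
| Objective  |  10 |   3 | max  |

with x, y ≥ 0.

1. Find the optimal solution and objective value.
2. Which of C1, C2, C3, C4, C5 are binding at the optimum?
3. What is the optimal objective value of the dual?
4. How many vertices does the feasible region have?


1. x = 5, y = 4, z = 62
2. C3, C5
3. 62
4. 5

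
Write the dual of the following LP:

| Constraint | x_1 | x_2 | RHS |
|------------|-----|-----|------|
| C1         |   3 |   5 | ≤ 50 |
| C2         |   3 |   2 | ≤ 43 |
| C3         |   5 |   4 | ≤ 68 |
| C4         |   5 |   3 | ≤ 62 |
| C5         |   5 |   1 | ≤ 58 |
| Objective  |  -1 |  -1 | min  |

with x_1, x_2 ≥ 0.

Primal min cᵀx s.t. Ax ≤ b, x ≥ 0  →  Dual max −bᵀy s.t. Aᵀy ≥ −c, y ≥ 0.

Maximize: z = -50y1 - 43y2 - 68y3 - 62y4 - 58y5

Subject to:
  3y1 + 3y2 + 5y3 + 5y4 + 5y5 ≥ 1
  5y1 + 2y2 + 4y3 + 3y4 + y5 ≥ 1
  y1, y2, y3, y4, y5 ≥ 0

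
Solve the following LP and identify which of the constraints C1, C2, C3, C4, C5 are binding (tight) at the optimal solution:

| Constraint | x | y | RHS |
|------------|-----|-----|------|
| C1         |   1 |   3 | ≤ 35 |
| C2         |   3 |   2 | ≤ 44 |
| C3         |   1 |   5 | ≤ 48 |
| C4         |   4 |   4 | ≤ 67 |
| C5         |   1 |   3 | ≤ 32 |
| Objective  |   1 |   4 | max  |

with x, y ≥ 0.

At x = 8, y = 8, compute slack b - a·x for each constraint:
  C1: 35 − 32 = 3  (slack)
  C2: 44 − 40 = 4  (slack)
  C3: 48 − 48 = 0  (binding)
  C4: 67 − 64 = 3  (slack)
  C5: 32 − 32 = 0  (binding)

Optimal: x = 8, y = 8
Binding: C3, C5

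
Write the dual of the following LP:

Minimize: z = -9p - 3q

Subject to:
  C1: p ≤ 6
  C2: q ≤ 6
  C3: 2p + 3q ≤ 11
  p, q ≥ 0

Primal min cᵀx s.t. Ax ≤ b, x ≥ 0  →  Dual max −bᵀy s.t. Aᵀy ≥ −c, y ≥ 0.

Maximize: z = -6y1 - 6y2 - 11y3

Subject to:
  y1 + 2y3 ≥ 9
  y2 + 3y3 ≥ 3
  y1, y2, y3 ≥ 0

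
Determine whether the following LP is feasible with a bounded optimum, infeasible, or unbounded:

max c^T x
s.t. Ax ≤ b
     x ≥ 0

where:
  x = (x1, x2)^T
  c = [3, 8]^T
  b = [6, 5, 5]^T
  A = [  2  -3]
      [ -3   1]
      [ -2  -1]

Unbounded (objective can increase without bound)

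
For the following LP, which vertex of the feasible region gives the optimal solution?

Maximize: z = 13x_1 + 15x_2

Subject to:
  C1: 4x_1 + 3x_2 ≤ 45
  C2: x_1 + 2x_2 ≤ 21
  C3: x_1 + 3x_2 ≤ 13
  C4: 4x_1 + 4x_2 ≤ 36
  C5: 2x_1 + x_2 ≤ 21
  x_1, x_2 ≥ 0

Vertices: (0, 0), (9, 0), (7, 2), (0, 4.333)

Evaluate the objective at each vertex of the feasible region:
  z(0, 0) = 0
  z(9, 0) = 117
  z(7, 2) = 121  ←
  z(0, 4.333) = 65
The maximum is at x_1 = 7, x_2 = 2.

(7, 2)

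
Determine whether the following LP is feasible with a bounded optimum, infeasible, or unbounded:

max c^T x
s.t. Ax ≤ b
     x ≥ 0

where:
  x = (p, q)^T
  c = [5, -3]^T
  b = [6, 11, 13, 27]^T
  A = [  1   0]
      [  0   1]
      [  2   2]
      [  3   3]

Feasible with a bounded optimal solution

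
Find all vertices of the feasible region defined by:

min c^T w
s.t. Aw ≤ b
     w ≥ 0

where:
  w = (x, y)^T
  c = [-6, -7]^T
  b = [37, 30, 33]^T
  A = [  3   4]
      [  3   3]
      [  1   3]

(0, 0), (10, 0), (3, 7), (0, 9.25)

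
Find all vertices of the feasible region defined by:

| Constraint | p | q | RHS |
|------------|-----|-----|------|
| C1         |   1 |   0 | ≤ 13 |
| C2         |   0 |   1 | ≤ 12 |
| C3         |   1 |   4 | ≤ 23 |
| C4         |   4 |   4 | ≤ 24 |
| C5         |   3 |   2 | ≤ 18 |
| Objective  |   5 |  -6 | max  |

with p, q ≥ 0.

(0, 0), (6, 0), (0.3333, 5.667), (0, 5.75)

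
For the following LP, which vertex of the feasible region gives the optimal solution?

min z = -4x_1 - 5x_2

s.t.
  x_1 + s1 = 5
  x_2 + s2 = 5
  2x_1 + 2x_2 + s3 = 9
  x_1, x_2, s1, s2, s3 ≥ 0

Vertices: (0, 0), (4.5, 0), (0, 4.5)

Evaluate the objective at each vertex of the feasible region:
  z(0, 0) = 0
  z(4.5, 0) = -18
  z(0, 4.5) = -22.5  ←
The minimum is at x_1 = 0, x_2 = 4.5.

(0, 4.5)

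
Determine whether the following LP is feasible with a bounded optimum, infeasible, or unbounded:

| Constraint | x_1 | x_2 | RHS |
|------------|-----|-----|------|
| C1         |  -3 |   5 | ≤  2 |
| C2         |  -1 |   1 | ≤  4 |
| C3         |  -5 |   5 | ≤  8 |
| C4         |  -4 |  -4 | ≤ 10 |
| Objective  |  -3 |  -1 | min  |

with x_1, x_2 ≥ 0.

Unbounded (objective can decrease without bound)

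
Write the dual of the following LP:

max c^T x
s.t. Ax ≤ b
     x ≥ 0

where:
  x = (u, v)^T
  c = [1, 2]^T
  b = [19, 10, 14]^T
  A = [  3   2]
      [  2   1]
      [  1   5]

Primal max cᵀx s.t. Ax ≤ b, x ≥ 0  →  Dual min bᵀy s.t. Aᵀy ≥ c, y ≥ 0.

Minimize: z = 19y1 + 10y2 + 14y3

Subject to:
  3y1 + 2y2 + y3 ≥ 1
  2y1 + y2 + 5y3 ≥ 2
  y1, y2, y3 ≥ 0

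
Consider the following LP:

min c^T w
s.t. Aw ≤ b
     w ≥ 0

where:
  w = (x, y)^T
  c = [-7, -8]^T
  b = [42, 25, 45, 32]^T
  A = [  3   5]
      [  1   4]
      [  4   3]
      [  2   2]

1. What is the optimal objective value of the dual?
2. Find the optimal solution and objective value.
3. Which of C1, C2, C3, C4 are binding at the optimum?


1. -87
2. x = 9, y = 3, z = -87
3. C1, C3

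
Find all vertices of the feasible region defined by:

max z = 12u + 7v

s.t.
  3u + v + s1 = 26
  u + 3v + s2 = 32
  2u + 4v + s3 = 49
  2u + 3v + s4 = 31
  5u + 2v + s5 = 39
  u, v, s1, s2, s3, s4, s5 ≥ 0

(0, 0), (7.8, 0), (5, 7), (0, 10.33)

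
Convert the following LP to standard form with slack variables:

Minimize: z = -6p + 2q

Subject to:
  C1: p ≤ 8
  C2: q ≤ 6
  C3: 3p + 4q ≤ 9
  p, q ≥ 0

min z = -6p + 2q

s.t.
  p + s1 = 8
  q + s2 = 6
  3p + 4q + s3 = 9
  p, q, s1, s2, s3 ≥ 0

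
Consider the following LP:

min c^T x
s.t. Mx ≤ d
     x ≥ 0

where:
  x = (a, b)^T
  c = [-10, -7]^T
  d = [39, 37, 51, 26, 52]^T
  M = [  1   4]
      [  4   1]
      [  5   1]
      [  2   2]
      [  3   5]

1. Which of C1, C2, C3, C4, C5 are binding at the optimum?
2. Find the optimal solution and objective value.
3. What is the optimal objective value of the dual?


1. C2, C4
2. a = 8, b = 5, z = -115
3. -115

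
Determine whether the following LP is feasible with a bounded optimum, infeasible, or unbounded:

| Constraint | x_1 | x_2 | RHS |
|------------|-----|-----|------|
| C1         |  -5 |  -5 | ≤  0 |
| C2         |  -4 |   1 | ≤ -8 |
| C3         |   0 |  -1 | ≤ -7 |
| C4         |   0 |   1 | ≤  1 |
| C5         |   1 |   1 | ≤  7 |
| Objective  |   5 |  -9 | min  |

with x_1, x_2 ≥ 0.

Infeasible (no feasible solution exists)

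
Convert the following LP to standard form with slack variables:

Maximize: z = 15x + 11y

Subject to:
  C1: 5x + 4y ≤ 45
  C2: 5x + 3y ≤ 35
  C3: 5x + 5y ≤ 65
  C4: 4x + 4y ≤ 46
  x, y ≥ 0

max z = 15x + 11y

s.t.
  5x + 4y + s1 = 45
  5x + 3y + s2 = 35
  5x + 5y + s3 = 65
  4x + 4y + s4 = 46
  x, y, s1, s2, s3, s4 ≥ 0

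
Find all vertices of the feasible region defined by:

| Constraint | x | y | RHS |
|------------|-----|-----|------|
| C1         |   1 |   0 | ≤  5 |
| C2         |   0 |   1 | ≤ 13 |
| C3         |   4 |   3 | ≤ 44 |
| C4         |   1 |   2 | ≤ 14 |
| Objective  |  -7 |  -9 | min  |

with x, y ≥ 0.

(0, 0), (5, 0), (5, 4.5), (0, 7)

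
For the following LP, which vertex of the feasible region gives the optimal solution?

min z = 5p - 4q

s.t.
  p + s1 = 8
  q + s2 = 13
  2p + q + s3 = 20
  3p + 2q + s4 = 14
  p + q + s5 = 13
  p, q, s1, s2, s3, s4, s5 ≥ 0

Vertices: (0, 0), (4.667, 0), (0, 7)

Evaluate the objective at each vertex of the feasible region:
  z(0, 0) = 0
  z(4.667, 0) = 23.33
  z(0, 7) = -28  ←
The minimum is at p = 0, q = 7.

(0, 7)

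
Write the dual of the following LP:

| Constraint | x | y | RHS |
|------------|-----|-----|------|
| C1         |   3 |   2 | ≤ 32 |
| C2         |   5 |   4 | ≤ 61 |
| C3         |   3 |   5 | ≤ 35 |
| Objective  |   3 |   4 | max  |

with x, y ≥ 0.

Primal max cᵀx s.t. Ax ≤ b, x ≥ 0  →  Dual min bᵀy s.t. Aᵀy ≥ c, y ≥ 0.

Minimize: z = 32y1 + 61y2 + 35y3

Subject to:
  3y1 + 5y2 + 3y3 ≥ 3
  2y1 + 4y2 + 5y3 ≥ 4
  y1, y2, y3 ≥ 0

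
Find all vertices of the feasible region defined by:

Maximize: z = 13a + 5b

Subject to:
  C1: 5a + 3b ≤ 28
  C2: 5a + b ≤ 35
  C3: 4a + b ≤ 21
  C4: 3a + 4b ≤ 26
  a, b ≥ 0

(0, 0), (5.25, 0), (5, 1), (3.091, 4.182), (0, 6.5)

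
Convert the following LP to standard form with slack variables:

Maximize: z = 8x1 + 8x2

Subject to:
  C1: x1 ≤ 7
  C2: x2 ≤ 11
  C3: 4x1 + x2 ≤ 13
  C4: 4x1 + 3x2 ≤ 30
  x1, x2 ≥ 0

max z = 8x1 + 8x2

s.t.
  x1 + s1 = 7
  x2 + s2 = 11
  4x1 + x2 + s3 = 13
  4x1 + 3x2 + s4 = 30
  x1, x2, s1, s2, s3, s4 ≥ 0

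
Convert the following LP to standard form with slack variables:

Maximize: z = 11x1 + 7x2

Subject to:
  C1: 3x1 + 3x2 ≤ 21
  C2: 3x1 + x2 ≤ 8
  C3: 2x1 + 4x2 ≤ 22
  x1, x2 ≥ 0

max z = 11x1 + 7x2

s.t.
  3x1 + 3x2 + s1 = 21
  3x1 + x2 + s2 = 8
  2x1 + 4x2 + s3 = 22
  x1, x2, s1, s2, s3 ≥ 0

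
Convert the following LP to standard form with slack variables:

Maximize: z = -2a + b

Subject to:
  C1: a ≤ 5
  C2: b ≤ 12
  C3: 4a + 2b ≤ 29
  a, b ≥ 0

max z = -2a + b

s.t.
  a + s1 = 5
  b + s2 = 12
  4a + 2b + s3 = 29
  a, b, s1, s2, s3 ≥ 0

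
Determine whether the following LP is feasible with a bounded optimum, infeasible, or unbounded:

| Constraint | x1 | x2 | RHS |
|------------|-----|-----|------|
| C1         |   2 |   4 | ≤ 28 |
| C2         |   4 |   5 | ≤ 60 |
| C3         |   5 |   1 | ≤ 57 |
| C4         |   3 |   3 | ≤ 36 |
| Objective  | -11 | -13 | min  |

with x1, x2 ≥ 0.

Feasible with a bounded optimal solution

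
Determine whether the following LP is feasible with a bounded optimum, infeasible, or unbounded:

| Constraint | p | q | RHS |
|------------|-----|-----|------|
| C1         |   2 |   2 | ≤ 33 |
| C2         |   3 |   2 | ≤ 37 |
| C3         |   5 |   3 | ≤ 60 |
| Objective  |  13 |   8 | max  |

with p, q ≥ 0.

Feasible with a bounded optimal solution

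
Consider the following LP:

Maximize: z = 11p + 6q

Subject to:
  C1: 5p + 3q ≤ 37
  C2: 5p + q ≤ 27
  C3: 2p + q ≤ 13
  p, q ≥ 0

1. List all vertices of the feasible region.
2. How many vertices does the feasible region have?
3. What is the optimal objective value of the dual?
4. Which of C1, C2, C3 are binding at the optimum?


1. (0, 0), (5.4, 0), (4.667, 3.667), (2, 9), (0, 12.33)
2. 5
3. 76
4. C1, C3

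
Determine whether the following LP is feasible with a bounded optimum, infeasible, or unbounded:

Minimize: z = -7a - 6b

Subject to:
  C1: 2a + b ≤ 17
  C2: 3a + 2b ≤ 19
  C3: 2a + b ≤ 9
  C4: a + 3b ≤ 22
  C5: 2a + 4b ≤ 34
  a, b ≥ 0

Feasible with a bounded optimal solution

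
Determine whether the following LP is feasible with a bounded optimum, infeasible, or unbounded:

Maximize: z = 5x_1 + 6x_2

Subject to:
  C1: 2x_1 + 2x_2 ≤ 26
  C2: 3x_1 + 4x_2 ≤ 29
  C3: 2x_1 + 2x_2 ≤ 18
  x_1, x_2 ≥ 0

Feasible with a bounded optimal solution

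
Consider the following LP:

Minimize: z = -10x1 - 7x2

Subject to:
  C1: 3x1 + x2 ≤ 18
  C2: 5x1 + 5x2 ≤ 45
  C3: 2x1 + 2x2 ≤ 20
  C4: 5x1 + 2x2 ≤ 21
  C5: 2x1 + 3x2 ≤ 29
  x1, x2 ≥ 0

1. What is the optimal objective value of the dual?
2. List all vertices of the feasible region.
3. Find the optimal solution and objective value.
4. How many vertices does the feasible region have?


1. -66
2. (0, 0), (4.2, 0), (1, 8), (0, 9)
3. x1 = 1, x2 = 8, z = -66
4. 4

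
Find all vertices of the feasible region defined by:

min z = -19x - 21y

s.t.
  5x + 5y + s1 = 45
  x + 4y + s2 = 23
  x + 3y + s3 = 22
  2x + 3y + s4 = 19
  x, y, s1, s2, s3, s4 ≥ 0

(0, 0), (9, 0), (8, 1), (1.4, 5.4), (0, 5.75)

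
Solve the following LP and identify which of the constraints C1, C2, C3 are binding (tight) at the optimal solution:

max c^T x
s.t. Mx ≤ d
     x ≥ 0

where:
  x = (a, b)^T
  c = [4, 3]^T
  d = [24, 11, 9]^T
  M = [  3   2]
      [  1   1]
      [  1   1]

At a = 6, b = 3, compute slack b - a·x for each constraint:
  C1: 24 − 24 = 0  (binding)
  C2: 11 − 9 = 2  (slack)
  C3: 9 − 9 = 0  (binding)

Optimal: a = 6, b = 3
Binding: C1, C3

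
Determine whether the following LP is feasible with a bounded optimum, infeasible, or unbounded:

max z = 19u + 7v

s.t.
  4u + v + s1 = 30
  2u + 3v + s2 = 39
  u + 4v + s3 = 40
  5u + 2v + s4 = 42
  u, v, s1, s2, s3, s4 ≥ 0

Feasible with a bounded optimal solution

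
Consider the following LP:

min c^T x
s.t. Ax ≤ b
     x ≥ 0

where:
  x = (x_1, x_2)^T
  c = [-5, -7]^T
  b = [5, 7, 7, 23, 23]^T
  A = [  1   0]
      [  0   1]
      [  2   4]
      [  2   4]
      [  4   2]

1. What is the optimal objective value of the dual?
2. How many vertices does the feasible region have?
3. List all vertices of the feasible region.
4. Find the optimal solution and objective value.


1. -17.5
2. 3
3. (0, 0), (3.5, 0), (0, 1.75)
4. x_1 = 3.5, x_2 = 0, z = -17.5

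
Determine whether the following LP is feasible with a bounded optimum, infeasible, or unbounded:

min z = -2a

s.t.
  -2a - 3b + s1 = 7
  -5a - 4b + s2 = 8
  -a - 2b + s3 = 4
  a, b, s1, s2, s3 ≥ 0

Unbounded (objective can decrease without bound)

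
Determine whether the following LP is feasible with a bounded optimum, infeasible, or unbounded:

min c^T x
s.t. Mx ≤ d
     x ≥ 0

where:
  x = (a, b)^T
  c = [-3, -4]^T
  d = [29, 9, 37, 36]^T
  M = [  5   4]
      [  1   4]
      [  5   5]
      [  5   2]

Feasible with a bounded optimal solution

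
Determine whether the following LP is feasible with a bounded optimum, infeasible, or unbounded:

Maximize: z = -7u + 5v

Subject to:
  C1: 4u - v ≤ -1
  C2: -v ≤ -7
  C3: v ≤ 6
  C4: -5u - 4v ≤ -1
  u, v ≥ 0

Infeasible (no feasible solution exists)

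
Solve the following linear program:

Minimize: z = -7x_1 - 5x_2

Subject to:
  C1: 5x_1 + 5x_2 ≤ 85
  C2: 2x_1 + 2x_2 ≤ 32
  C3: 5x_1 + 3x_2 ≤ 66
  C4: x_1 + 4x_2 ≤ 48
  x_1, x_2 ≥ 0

Evaluate the objective at each vertex of the feasible region:
  z(0, 0) = 0
  z(13.2, 0) = -92.4
  z(9, 7) = -98  ←
  z(5.333, 10.67) = -90.67
  z(0, 12) = -60
The minimum is at x_1 = 9, x_2 = 7.

x_1 = 9, x_2 = 7, z = -98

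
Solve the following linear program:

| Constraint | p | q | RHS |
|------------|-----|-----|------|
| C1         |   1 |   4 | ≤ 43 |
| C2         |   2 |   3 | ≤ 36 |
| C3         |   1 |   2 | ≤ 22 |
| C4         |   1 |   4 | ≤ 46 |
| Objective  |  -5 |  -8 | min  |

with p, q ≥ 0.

Evaluate the objective at each vertex of the feasible region:
  z(0, 0) = 0
  z(18, 0) = -90
  z(6, 8) = -94  ←
  z(1, 10.5) = -89
  z(0, 10.75) = -86
The minimum is at p = 6, q = 8.

p = 6, q = 8, z = -94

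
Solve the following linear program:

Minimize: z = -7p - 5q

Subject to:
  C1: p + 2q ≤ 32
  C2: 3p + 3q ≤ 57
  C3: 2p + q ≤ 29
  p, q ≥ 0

Evaluate the objective at each vertex of the feasible region:
  z(0, 0) = 0
  z(14.5, 0) = -101.5
  z(10, 9) = -115  ←
  z(6, 13) = -107
  z(0, 16) = -80
The minimum is at p = 10, q = 9.

p = 10, q = 9, z = -115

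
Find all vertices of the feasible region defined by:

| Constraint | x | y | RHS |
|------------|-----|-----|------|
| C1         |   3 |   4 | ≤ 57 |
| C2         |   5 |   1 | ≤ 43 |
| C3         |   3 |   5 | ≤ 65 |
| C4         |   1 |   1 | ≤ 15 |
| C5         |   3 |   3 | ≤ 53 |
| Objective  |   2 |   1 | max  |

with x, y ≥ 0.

(0, 0), (8.6, 0), (7, 8), (5, 10), (0, 13)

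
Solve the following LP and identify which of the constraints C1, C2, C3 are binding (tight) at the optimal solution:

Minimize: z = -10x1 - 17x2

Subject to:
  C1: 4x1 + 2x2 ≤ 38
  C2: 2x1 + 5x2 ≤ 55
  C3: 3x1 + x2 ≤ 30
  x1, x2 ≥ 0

At x1 = 5, x2 = 9, compute slack b - a·x for each constraint:
  C1: 38 − 38 = 0  (binding)
  C2: 55 − 55 = 0  (binding)
  C3: 30 − 24 = 6  (slack)

Optimal: x1 = 5, x2 = 9
Binding: C1, C2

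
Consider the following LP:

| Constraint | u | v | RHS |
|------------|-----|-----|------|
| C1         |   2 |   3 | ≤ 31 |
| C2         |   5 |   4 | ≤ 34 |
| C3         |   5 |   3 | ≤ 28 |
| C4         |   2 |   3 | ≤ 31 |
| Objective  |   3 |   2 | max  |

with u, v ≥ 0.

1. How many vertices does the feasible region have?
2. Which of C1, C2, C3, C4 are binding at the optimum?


1. 4
2. C2, C3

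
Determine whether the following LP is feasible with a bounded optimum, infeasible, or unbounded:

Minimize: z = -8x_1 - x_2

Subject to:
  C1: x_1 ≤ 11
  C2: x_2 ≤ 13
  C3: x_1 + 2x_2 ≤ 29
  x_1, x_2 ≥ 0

Feasible with a bounded optimal solution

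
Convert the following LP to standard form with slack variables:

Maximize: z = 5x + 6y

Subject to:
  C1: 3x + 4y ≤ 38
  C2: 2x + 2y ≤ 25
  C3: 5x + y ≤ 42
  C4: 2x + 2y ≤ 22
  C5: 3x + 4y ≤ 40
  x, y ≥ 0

max z = 5x + 6y

s.t.
  3x + 4y + s1 = 38
  2x + 2y + s2 = 25
  5x + y + s3 = 42
  2x + 2y + s4 = 22
  3x + 4y + s5 = 40
  x, y, s1, s2, s3, s4, s5 ≥ 0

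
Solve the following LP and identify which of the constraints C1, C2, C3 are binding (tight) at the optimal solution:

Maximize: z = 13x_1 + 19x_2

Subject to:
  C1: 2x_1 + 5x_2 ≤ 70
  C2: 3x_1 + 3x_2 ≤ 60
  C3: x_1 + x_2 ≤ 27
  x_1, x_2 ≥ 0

At x_1 = 10, x_2 = 10, compute slack b - a·x for each constraint:
  C1: 70 − 70 = 0  (binding)
  C2: 60 − 60 = 0  (binding)
  C3: 27 − 20 = 7  (slack)

Optimal: x_1 = 10, x_2 = 10
Binding: C1, C2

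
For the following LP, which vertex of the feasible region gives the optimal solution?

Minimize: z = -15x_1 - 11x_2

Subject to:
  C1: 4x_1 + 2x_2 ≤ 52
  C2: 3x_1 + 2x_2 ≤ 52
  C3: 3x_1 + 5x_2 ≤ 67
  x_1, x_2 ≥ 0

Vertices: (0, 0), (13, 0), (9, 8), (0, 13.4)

Evaluate the objective at each vertex of the feasible region:
  z(0, 0) = 0
  z(13, 0) = -195
  z(9, 8) = -223  ←
  z(0, 13.4) = -147.4
The minimum is at x_1 = 9, x_2 = 8.

(9, 8)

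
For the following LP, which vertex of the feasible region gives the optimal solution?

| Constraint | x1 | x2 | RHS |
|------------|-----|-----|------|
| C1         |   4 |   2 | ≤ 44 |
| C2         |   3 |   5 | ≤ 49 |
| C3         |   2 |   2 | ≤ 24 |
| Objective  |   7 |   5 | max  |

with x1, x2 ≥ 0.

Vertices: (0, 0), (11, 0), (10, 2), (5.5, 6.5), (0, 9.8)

Evaluate the objective at each vertex of the feasible region:
  z(0, 0) = 0
  z(11, 0) = 77
  z(10, 2) = 80  ←
  z(5.5, 6.5) = 71
  z(0, 9.8) = 49
The maximum is at x1 = 10, x2 = 2.

(10, 2)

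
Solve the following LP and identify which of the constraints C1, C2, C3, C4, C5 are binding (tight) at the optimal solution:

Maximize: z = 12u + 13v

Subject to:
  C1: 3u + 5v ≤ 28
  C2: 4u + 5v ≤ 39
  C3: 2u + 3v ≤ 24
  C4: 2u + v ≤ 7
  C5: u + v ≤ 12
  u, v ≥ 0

At u = 1, v = 5, compute slack b - a·x for each constraint:
  C1: 28 − 28 = 0  (binding)
  C2: 39 − 29 = 10  (slack)
  C3: 24 − 17 = 7  (slack)
  C4: 7 − 7 = 0  (binding)
  C5: 12 − 6 = 6  (slack)

Optimal: u = 1, v = 5
Binding: C1, C4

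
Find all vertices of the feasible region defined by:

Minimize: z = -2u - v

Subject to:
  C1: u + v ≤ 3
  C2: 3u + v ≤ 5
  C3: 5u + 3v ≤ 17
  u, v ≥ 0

(0, 0), (1.667, 0), (1, 2), (0, 3)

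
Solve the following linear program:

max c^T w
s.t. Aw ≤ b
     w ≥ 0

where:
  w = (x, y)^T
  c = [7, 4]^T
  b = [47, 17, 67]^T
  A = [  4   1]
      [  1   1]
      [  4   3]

Evaluate the objective at each vertex of the feasible region:
  z(0, 0) = 0
  z(11.75, 0) = 82.25
  z(10, 7) = 98  ←
  z(0, 17) = 68
The maximum is at x = 10, y = 7.

x = 10, y = 7, z = 98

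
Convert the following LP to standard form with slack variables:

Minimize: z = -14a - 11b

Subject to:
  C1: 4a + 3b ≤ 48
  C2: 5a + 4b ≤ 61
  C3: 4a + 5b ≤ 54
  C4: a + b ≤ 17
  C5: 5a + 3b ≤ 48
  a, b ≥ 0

min z = -14a - 11b

s.t.
  4a + 3b + s1 = 48
  5a + 4b + s2 = 61
  4a + 5b + s3 = 54
  a + b + s4 = 17
  5a + 3b + s5 = 48
  a, b, s1, s2, s3, s4, s5 ≥ 0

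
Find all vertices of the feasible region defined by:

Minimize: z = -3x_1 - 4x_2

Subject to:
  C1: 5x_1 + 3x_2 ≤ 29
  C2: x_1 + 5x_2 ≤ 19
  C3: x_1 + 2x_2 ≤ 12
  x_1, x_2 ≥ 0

(0, 0), (5.8, 0), (4, 3), (0, 3.8)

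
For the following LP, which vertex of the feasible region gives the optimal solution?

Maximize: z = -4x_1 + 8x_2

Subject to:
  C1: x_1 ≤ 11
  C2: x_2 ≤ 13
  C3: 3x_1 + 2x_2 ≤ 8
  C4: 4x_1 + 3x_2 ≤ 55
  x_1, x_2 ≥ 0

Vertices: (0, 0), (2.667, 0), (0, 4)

Evaluate the objective at each vertex of the feasible region:
  z(0, 0) = 0
  z(2.667, 0) = -10.67
  z(0, 4) = 32  ←
The maximum is at x_1 = 0, x_2 = 4.

(0, 4)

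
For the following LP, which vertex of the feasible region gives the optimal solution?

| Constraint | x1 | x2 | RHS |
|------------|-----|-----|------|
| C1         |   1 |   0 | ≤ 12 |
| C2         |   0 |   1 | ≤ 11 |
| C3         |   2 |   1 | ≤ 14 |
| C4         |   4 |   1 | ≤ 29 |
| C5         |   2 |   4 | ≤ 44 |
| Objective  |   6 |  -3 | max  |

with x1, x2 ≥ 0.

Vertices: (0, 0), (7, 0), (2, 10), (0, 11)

Evaluate the objective at each vertex of the feasible region:
  z(0, 0) = 0
  z(7, 0) = 42  ←
  z(2, 10) = -18
  z(0, 11) = -33
The maximum is at x1 = 7, x2 = 0.

(7, 0)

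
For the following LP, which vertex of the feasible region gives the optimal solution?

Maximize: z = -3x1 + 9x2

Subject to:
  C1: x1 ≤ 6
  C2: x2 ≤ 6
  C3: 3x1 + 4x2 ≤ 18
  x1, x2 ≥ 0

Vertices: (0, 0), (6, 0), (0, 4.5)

Evaluate the objective at each vertex of the feasible region:
  z(0, 0) = 0
  z(6, 0) = -18
  z(0, 4.5) = 40.5  ←
The maximum is at x1 = 0, x2 = 4.5.

(0, 4.5)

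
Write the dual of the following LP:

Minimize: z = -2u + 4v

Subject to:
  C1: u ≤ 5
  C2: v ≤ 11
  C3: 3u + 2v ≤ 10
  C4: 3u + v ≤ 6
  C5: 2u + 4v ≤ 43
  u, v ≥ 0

Primal min cᵀx s.t. Ax ≤ b, x ≥ 0  →  Dual max −bᵀy s.t. Aᵀy ≥ −c, y ≥ 0.

Maximize: z = -5y1 - 11y2 - 10y3 - 6y4 - 43y5

Subject to:
  y1 + 3y3 + 3y4 + 2y5 ≥ 2
  y2 + 2y3 + y4 + 4y5 ≥ -4
  y1, y2, y3, y4, y5 ≥ 0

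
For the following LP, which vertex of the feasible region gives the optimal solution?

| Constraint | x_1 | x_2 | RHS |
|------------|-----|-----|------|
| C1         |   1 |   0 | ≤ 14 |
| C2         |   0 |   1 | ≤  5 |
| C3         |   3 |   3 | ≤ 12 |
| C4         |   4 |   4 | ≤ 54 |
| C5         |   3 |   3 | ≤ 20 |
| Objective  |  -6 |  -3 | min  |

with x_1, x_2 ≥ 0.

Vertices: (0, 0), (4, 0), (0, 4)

Evaluate the objective at each vertex of the feasible region:
  z(0, 0) = 0
  z(4, 0) = -24  ←
  z(0, 4) = -12
The minimum is at x_1 = 4, x_2 = 0.

(4, 0)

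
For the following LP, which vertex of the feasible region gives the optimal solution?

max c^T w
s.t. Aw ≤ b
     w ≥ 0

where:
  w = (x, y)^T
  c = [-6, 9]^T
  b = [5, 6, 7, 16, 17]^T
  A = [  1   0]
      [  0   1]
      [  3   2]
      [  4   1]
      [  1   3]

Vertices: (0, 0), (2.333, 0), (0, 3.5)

Evaluate the objective at each vertex of the feasible region:
  z(0, 0) = 0
  z(2.333, 0) = -14
  z(0, 3.5) = 31.5  ←
The maximum is at x = 0, y = 3.5.

(0, 3.5)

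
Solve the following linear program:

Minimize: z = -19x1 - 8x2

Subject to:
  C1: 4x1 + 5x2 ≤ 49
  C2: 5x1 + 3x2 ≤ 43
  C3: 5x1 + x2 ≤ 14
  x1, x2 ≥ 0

Evaluate the objective at each vertex of the feasible region:
  z(0, 0) = 0
  z(2.8, 0) = -53.2
  z(1, 9) = -91  ←
  z(0, 9.8) = -78.4
The minimum is at x1 = 1, x2 = 9.

x1 = 1, x2 = 9, z = -91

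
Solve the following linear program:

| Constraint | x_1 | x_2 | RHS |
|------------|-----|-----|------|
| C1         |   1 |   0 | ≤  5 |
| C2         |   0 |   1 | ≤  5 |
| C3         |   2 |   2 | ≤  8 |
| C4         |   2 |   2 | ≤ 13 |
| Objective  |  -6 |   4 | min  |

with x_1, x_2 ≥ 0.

Evaluate the objective at each vertex of the feasible region:
  z(0, 0) = 0
  z(4, 0) = -24  ←
  z(0, 4) = 16
The minimum is at x_1 = 4, x_2 = 0.

x_1 = 4, x_2 = 0, z = -24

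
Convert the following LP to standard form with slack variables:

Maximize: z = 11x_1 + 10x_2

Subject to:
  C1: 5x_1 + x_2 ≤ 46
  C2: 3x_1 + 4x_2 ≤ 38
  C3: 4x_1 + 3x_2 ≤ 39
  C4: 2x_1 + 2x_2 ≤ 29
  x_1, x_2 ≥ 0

max z = 11x_1 + 10x_2

s.t.
  5x_1 + x_2 + s1 = 46
  3x_1 + 4x_2 + s2 = 38
  4x_1 + 3x_2 + s3 = 39
  2x_1 + 2x_2 + s4 = 29
  x_1, x_2, s1, s2, s3, s4 ≥ 0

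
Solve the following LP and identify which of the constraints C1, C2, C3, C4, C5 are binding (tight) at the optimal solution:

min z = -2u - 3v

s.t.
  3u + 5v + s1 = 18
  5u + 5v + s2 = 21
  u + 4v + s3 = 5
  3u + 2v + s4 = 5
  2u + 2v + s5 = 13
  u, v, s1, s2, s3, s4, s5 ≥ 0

At u = 1, v = 1, compute slack b - a·x for each constraint:
  C1: 18 − 8 = 10  (slack)
  C2: 21 − 10 = 11  (slack)
  C3: 5 − 5 = 0  (binding)
  C4: 5 − 5 = 0  (binding)
  C5: 13 − 4 = 9  (slack)

Optimal: u = 1, v = 1
Binding: C3, C4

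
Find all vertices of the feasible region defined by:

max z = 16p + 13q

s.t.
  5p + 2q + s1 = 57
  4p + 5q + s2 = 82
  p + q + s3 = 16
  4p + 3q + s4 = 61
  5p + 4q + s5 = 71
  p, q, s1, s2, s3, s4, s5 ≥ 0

(0, 0), (11.4, 0), (8.6, 7), (7, 9), (0, 16)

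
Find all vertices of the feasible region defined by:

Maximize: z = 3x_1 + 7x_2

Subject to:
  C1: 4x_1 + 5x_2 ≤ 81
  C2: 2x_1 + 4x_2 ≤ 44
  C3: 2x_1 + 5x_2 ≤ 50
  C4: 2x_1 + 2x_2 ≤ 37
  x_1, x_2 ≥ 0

(0, 0), (18.5, 0), (15, 3.5), (10, 6), (0, 10)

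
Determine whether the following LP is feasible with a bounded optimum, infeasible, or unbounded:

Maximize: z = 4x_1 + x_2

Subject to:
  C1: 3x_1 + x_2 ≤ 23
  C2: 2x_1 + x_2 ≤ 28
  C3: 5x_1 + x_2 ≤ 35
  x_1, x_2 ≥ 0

Feasible with a bounded optimal solution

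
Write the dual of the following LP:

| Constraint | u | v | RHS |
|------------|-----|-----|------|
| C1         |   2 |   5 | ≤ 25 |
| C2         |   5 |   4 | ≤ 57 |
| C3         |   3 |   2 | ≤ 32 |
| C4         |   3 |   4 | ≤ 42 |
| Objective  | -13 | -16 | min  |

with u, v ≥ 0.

Primal min cᵀx s.t. Ax ≤ b, x ≥ 0  →  Dual max −bᵀy s.t. Aᵀy ≥ −c, y ≥ 0.

Maximize: z = -25y1 - 57y2 - 32y3 - 42y4

Subject to:
  2y1 + 5y2 + 3y3 + 3y4 ≥ 13
  5y1 + 4y2 + 2y3 + 4y4 ≥ 16
  y1, y2, y3, y4 ≥ 0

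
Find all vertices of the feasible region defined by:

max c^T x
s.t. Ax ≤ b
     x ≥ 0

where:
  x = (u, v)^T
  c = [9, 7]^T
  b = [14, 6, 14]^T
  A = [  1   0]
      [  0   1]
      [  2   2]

(0, 0), (7, 0), (1, 6), (0, 6)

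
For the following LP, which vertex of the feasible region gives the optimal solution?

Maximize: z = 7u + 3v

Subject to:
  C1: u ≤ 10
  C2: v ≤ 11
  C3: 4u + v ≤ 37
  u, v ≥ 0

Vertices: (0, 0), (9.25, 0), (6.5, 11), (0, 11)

Evaluate the objective at each vertex of the feasible region:
  z(0, 0) = 0
  z(9.25, 0) = 64.75
  z(6.5, 11) = 78.5  ←
  z(0, 11) = 33
The maximum is at u = 6.5, v = 11.

(6.5, 11)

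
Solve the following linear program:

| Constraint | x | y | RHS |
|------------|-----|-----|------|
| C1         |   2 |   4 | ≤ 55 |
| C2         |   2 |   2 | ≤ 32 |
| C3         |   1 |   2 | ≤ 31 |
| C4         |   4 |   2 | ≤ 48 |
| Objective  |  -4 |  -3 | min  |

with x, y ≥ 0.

Evaluate the objective at each vertex of the feasible region:
  z(0, 0) = 0
  z(12, 0) = -48
  z(8, 8) = -56  ←
  z(4.5, 11.5) = -52.5
  z(0, 13.75) = -41.25
The minimum is at x = 8, y = 8.

x = 8, y = 8, z = -56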